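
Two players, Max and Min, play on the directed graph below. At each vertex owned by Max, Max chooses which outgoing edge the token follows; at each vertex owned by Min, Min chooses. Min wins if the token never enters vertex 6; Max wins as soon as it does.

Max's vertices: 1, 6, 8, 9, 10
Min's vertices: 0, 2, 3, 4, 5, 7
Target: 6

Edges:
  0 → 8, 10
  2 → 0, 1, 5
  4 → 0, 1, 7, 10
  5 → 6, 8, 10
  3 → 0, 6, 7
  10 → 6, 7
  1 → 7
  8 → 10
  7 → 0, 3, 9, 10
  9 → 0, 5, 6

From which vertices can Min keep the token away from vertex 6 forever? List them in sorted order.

1, 2, 3, 4, 7

A0 = {6}
A1: add {9, 10} — 9 (Max) has 9→6; 10 (Max) has 10→6.
A2: add {8} — 8 (Max) has 8→10.
A3: add {0, 5} — 0 (Min): all of {8, 10} already in; 5 (Min): all of {6, 8, 10} already in.
A4 = A3; e.g. 1 (Max) has no edge into A3. Fixed point.
Max's attractor = {0, 5, 6, 8, 9, 10}; Min avoids the target exactly from the complement.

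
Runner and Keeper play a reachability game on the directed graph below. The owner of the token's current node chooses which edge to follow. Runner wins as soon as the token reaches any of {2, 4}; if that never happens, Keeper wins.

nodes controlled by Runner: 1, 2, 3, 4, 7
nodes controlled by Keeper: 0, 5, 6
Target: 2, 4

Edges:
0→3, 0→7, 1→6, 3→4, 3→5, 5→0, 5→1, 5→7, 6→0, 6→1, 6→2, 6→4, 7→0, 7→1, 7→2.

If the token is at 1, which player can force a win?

Keeper

A0 = {2, 4}
A1: add {3, 7} — 3 (Runner) has 3→4; 7 (Runner) has 7→2.
A2: add {0} — 0 (Keeper): all of {3, 7} already in.
A3 = A2; e.g. 1 (Runner) has no edge into A2. Fixed point.
1 never enters the attractor, so Keeper can avoid the target forever.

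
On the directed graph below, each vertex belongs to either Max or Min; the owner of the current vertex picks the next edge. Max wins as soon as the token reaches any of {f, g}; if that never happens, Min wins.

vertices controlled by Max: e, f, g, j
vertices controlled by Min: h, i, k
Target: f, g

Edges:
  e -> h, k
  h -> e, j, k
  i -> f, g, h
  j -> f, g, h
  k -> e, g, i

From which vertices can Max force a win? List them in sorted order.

f, g, j

A0 = {f, g}
A1: add {j} — j (Max) has j→f.
A2 = A1; e.g. e (Max) has no edge into A1. Fixed point.
Max's winning region = {f, g, j}.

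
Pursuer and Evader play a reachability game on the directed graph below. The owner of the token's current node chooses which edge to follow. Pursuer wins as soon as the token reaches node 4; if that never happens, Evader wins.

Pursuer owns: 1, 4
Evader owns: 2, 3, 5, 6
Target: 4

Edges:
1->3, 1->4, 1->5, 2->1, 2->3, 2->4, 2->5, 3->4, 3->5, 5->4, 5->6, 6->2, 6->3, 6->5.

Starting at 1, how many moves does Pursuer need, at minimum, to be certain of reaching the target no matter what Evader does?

1

A0 = {4}
A1: add {1} — 1 (Pursuer) has 1→4.
A2 = A1; e.g. 2 (Evader) can still go to 3. Fixed point.
1 enters the attractor at level 1, so Pursuer can force the target in 1 move from there.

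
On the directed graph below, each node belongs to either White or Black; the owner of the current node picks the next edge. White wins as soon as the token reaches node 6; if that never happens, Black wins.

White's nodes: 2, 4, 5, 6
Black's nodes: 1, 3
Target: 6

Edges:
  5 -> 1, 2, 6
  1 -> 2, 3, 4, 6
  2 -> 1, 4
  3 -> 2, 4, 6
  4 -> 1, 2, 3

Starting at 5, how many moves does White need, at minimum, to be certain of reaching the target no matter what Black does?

A0 = {6}
A1: add {5} — 5 (White) has 5→6.
A2 = A1; e.g. 1 (Black) can still go to 2. Fixed point.
5 enters the attractor at level 1, so White can force the target in 1 move from there.

1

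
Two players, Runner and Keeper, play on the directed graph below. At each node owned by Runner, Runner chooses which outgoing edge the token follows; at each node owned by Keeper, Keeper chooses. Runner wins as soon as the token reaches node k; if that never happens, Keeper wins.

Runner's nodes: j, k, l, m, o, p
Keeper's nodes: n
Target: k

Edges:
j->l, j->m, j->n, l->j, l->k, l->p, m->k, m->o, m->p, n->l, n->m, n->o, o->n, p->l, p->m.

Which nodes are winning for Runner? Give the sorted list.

j, k, l, m, p

A0 = {k}
A1: add {l, m} — l (Runner) has l→k; m (Runner) has m→k.
A2: add {j, p} — j (Runner) has j→l; p (Runner) has p→l.
A3 = A2; e.g. n (Keeper) can still go to o. Fixed point.
Runner's winning region = {j, k, l, m, p}.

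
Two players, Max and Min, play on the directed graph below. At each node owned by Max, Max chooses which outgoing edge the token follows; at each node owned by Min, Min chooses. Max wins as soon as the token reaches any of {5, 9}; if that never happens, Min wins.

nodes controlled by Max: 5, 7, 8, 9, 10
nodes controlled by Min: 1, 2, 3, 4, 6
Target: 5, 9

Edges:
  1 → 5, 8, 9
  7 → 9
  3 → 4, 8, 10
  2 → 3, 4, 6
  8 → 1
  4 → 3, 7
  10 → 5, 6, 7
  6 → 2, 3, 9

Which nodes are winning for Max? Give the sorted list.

5, 7, 9, 10

A0 = {5, 9}
A1: add {7, 10} — 7 (Max) has 7→9; 10 (Max) has 10→5.
A2 = A1; e.g. 1 (Min) can still go to 8. Fixed point.
Max's winning region = {5, 7, 9, 10}.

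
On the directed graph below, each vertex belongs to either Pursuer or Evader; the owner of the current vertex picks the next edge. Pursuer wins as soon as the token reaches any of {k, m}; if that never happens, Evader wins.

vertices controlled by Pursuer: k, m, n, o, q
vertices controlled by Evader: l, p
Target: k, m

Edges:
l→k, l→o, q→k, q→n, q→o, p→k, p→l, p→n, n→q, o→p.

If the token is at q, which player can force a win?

Pursuer

A0 = {k, m}
A1: add {q} — q (Pursuer) has q→k.
q ∈ A1, so Pursuer can force the target.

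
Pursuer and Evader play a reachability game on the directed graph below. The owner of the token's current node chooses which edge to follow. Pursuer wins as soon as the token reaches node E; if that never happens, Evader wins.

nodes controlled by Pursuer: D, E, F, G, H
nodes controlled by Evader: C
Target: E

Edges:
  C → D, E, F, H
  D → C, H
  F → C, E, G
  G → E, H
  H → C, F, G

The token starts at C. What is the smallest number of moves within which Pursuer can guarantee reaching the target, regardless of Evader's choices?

A0 = {E}
A1: add {F, G} — F (Pursuer) has F→E; G (Pursuer) has G→E.
A2: add {H} — H (Pursuer) has H→F.
A3: add {D} — D (Pursuer) has D→H.
A4: add {C} — C (Evader): all of {D, E, F, H} already in.
A4 = all vertices. Fixed point.
C enters the attractor at level 4, so Pursuer can force the target in 4 moves from there.

4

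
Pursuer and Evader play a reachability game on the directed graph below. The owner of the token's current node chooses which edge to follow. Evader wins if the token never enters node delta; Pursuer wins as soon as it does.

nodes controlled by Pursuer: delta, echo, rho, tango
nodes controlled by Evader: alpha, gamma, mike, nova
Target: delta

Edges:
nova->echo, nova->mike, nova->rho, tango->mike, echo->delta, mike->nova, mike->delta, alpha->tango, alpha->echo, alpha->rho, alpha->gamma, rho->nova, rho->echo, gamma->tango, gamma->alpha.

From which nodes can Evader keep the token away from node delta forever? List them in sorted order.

A0 = {delta}
A1: add {echo} — echo (Pursuer) has echo→delta.
A2: add {rho} — rho (Pursuer) has rho→echo.
A3 = A2; e.g. nova (Evader) can still go to mike. Fixed point.
Pursuer's attractor = {delta, echo, rho}; Evader avoids the target exactly from the complement.

alpha, gamma, mike, nova, tango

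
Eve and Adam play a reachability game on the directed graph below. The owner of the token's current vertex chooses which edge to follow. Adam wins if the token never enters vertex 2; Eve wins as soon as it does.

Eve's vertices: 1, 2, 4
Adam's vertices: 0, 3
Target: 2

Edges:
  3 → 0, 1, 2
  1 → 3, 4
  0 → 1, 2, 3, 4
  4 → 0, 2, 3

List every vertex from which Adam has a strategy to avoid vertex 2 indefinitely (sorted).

A0 = {2}
A1: add {4} — 4 (Eve) has 4→2.
A2: add {1} — 1 (Eve) has 1→4.
A3 = A2; e.g. 0 (Adam) can still go to 3. Fixed point.
Eve's attractor = {1, 2, 4}; Adam avoids the target exactly from the complement.

0, 3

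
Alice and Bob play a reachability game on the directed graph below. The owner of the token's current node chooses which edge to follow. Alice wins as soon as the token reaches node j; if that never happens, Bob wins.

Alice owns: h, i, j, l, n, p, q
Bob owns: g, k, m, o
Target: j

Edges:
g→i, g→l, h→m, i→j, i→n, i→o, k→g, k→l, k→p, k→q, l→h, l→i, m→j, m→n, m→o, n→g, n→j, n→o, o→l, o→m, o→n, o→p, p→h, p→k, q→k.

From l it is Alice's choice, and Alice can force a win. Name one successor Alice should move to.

i

A0 = {j}
A1: add {i, n} — i (Alice) has i→j; n (Alice) has n→j.
A2: add {l} — l (Alice) has l→i.
A3: add {g} — g (Bob): all of {i, l} already in.
A4 = A3; e.g. h (Alice) has no edge into A3. Fixed point.
From l, successor i is in the attractor (rank 1); the other successor h is not.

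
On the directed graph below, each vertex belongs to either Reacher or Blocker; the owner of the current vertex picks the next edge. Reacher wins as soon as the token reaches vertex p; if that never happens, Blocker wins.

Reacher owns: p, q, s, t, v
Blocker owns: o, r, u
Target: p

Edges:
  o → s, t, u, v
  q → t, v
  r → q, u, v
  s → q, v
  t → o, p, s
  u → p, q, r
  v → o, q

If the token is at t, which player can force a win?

A0 = {p}
A1: add {t} — t (Reacher) has t→p.
t ∈ A1, so Reacher can force the target.

Reacher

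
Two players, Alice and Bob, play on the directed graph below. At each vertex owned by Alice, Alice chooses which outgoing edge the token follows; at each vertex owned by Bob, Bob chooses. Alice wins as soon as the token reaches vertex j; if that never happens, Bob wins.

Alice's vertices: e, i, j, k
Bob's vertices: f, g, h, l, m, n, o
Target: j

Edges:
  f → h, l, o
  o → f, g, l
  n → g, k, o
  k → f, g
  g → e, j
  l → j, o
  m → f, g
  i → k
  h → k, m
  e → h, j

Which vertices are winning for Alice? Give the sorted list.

A0 = {j}
A1: add {e} — e (Alice) has e→j.
A2: add {g} — g (Bob): all of {e, j} already in.
A3: add {k} — k (Alice) has k→g.
A4: add {i} — i (Alice) has i→k.
A5 = A4; e.g. f (Bob) can still go to h. Fixed point.
Alice's winning region = {e, g, i, j, k}.

e, g, i, j, k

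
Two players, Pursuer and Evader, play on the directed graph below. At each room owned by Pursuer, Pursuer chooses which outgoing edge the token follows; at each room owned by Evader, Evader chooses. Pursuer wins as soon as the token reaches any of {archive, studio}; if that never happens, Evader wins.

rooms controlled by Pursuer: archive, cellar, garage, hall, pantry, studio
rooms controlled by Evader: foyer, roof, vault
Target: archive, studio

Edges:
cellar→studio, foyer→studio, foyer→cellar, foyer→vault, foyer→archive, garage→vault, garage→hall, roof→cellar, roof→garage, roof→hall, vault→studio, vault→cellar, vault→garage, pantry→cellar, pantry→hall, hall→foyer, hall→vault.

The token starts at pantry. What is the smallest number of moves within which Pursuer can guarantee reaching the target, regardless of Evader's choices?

A0 = {archive, studio}
A1: add {cellar} — cellar (Pursuer) has cellar→studio.
A2: add {pantry} — pantry (Pursuer) has pantry→cellar.
A3 = A2; e.g. foyer (Evader) can still go to vault. Fixed point.
pantry enters the attractor at level 2, so Pursuer can force the target in 2 moves from there.

2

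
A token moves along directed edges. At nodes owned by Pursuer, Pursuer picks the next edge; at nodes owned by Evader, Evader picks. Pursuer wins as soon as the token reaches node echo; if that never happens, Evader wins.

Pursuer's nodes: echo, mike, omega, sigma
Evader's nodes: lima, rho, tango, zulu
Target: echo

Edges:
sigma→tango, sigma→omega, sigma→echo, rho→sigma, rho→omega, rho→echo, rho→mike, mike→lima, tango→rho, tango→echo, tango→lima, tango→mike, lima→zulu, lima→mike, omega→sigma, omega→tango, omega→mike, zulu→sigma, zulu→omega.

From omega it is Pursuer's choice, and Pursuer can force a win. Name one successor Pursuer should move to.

A0 = {echo}
A1: add {sigma} — sigma (Pursuer) has sigma→echo.
A2: add {omega} — omega (Pursuer) has omega→sigma.
A3: add {zulu} — zulu (Evader): all of {sigma, omega} already in.
A4 = A3; e.g. rho (Evader) can still go to mike. Fixed point.
From omega, successor sigma is in the attractor (rank 1); the other successors mike, tango are not.

sigma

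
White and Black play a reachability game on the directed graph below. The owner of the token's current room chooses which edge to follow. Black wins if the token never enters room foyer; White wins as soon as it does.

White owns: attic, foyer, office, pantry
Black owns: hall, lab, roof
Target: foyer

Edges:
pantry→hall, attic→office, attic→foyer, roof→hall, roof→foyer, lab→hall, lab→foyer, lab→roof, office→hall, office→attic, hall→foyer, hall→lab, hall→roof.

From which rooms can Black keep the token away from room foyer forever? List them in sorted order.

A0 = {foyer}
A1: add {attic} — attic (White) has attic→foyer.
A2: add {office} — office (White) has office→attic.
A3 = A2; e.g. hall (Black) can still go to lab. Fixed point.
White's attractor = {attic, foyer, office}; Black avoids the target exactly from the complement.

hall, lab, pantry, roof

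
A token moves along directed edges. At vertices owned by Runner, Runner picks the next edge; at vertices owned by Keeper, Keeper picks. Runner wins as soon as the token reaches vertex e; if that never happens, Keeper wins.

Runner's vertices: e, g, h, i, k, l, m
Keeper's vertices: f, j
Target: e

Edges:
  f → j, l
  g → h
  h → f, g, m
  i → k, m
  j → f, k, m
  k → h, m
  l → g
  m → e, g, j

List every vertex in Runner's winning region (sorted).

e, g, h, i, k, l, m

A0 = {e}
A1: add {m} — m (Runner) has m→e.
A2: add {h, i, k} — h (Runner) has h→m; i (Runner) has i→m; k (Runner) has k→m.
A3: add {g} — g (Runner) has g→h.
A4: add {l} — l (Runner) has l→g.
A5 = A4; e.g. f (Keeper) can still go to j. Fixed point.
Runner's winning region = {e, g, h, i, k, l, m}.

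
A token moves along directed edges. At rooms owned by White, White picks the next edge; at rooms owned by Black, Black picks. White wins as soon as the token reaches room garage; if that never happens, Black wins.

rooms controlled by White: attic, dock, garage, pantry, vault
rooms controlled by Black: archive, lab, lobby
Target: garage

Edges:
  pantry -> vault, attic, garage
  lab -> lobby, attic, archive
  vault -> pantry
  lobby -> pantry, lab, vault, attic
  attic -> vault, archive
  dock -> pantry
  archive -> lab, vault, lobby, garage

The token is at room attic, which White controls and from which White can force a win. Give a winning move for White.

vault

A0 = {garage}
A1: add {pantry} — pantry (White) has pantry→garage.
A2: add {dock, vault} — vault (White) has vault→pantry; dock (White) has dock→pantry.
A3: add {attic} — attic (White) has attic→vault.
A4 = A3; e.g. lab (Black) can still go to lobby. Fixed point.
From attic, successor vault is in the attractor (rank 2); the other successor archive is not.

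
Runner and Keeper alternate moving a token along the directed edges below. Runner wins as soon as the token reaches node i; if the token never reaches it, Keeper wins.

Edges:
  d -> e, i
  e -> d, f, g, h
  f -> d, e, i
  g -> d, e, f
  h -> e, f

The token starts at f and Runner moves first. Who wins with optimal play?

Runner

Track states (vertex, player-to-move).
A0 = {(i,Runner), (i,Keeper)}
A1: add {(d,Runner), (f,Runner)}.
(f,Runner) ∈ A1 ⇒ Runner forces the target.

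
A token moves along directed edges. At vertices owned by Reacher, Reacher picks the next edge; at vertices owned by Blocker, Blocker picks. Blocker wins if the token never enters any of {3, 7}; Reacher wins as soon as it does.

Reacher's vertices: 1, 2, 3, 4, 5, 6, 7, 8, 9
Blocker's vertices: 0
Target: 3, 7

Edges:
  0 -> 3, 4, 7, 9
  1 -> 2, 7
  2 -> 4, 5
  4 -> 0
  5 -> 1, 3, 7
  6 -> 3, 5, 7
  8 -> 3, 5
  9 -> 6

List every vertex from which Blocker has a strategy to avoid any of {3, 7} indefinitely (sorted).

A0 = {3, 7}
A1: add {1, 5, 6, 8} — 1 (Reacher) has 1→7; 5 (Reacher) has 5→3; 6 (Reacher) has 6→3; 8 (Reacher) has 8→3.
A2: add {2, 9} — 2 (Reacher) has 2→5; 9 (Reacher) has 9→6.
A3 = A2; e.g. 0 (Blocker) can still go to 4. Fixed point.
Reacher's attractor = {1, 2, 3, 5, 6, 7, 8, 9}; Blocker avoids the target exactly from the complement.

0, 4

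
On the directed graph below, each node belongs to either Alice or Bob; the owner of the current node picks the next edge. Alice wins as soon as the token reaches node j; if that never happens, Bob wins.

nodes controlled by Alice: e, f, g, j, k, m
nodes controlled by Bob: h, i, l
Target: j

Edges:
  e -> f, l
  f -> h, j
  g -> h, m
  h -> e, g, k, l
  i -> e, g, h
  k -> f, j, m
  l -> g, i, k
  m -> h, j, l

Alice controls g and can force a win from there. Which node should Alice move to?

m

A0 = {j}
A1: add {f, k, m} — f (Alice) has f→j; k (Alice) has k→j; m (Alice) has m→j.
A2: add {e, g} — e (Alice) has e→f; g (Alice) has g→m.
A3 = A2; e.g. h (Bob) can still go to l. Fixed point.
From g, successor m is in the attractor (rank 1); the other successor h is not.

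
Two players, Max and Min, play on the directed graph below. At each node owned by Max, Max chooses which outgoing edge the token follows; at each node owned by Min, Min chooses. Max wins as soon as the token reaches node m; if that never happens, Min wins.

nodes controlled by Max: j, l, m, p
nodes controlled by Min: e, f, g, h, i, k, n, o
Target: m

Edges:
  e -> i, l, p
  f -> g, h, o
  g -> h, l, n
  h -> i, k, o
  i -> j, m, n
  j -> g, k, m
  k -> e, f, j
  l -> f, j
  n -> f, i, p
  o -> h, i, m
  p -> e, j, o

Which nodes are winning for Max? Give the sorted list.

A0 = {m}
A1: add {j} — j (Max) has j→m.
A2: add {l, p} — l (Max) has l→j; p (Max) has p→j.
A3 = A2; e.g. e (Min) can still go to i. Fixed point.
Max's winning region = {j, l, m, p}.

j, l, m, p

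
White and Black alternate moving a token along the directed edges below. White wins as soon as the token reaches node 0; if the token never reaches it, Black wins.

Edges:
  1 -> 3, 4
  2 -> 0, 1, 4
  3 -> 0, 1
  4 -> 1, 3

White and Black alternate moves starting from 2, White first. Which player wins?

White

Track states (vertex, player-to-move).
A0 = {(0,White), (0,Black)}
A1: add {(2,White), (3,White)}.
(2,White) ∈ A1 ⇒ White forces the target.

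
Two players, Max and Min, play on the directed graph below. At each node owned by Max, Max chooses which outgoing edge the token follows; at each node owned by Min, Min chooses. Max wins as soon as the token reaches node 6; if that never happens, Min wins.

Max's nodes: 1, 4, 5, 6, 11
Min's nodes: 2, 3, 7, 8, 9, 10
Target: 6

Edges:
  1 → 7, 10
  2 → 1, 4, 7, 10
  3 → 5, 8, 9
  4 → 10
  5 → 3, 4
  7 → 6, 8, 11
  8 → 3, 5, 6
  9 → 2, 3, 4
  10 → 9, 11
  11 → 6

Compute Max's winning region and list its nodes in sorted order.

A0 = {6}
A1: add {11} — 11 (Max) has 11→6.
A2 = A1; e.g. 1 (Max) has no edge into A1. Fixed point.
Max's winning region = {6, 11}.

6, 11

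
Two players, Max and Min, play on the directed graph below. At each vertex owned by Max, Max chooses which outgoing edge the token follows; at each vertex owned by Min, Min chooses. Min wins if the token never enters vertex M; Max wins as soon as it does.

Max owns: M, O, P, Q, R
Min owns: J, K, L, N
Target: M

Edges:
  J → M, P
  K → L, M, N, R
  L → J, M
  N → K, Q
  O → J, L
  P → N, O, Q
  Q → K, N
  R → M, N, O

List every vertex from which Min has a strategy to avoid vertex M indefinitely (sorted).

J, K, L, N, O, P, Q

A0 = {M}
A1: add {R} — R (Max) has R→M.
A2 = A1; e.g. J (Min) can still go to P. Fixed point.
Max's attractor = {M, R}; Min avoids the target exactly from the complement.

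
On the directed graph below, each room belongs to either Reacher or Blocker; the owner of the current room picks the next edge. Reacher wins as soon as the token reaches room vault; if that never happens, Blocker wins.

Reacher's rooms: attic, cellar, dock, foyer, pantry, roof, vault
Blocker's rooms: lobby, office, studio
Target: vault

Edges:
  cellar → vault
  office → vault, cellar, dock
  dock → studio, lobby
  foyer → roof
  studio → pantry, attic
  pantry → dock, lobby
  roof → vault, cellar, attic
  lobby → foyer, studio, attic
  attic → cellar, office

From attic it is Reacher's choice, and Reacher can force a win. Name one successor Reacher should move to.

cellar

A0 = {vault}
A1: add {cellar, roof} — cellar (Reacher) has cellar→vault; roof (Reacher) has roof→vault.
A2: add {attic, foyer} — foyer (Reacher) has foyer→roof; attic (Reacher) has attic→cellar.
A3 = A2; e.g. office (Blocker) can still go to dock. Fixed point.
From attic, successor cellar is in the attractor (rank 1); the other successor office is not.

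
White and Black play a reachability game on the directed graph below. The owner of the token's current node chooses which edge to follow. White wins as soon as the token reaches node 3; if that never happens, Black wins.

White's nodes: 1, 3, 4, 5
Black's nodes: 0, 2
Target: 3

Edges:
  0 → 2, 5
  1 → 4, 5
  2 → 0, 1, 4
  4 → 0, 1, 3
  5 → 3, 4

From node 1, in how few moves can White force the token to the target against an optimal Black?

2

A0 = {3}
A1: add {4, 5} — 4 (White) has 4→3; 5 (White) has 5→3.
A2: add {1} — 1 (White) has 1→4.
A3 = A2; e.g. 0 (Black) can still go to 2. Fixed point.
1 enters the attractor at level 2, so White can force the target in 2 moves from there.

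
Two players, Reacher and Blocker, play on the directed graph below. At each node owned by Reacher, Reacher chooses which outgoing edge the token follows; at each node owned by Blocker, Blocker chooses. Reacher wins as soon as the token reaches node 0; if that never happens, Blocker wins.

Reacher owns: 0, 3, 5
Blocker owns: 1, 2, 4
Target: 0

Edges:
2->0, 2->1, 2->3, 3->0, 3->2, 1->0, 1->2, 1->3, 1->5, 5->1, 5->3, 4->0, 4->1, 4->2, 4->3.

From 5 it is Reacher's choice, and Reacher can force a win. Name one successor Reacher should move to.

3

A0 = {0}
A1: add {3} — 3 (Reacher) has 3→0.
A2: add {5} — 5 (Reacher) has 5→3.
A3 = A2; e.g. 1 (Blocker) can still go to 2. Fixed point.
From 5, successor 3 is in the attractor (rank 1); the other successor 1 is not.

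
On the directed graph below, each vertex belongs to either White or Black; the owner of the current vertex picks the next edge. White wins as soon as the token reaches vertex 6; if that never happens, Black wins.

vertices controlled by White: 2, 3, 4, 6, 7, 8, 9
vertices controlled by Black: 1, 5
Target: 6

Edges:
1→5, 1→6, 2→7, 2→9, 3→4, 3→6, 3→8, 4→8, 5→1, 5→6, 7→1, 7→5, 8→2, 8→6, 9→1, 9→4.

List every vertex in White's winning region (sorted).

A0 = {6}
A1: add {3, 8} — 3 (White) has 3→6; 8 (White) has 8→6.
A2: add {4} — 4 (White) has 4→8.
A3: add {9} — 9 (White) has 9→4.
A4: add {2} — 2 (White) has 2→9.
A5 = A4; e.g. 1 (Black) can still go to 5. Fixed point.
White's winning region = {2, 3, 4, 6, 8, 9}.

2, 3, 4, 6, 8, 9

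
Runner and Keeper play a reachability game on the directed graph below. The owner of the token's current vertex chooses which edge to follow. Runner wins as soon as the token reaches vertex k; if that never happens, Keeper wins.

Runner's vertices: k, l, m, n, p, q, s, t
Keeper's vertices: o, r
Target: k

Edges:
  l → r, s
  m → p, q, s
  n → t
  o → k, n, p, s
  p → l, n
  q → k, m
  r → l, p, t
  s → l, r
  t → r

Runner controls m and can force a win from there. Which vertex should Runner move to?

q

A0 = {k}
A1: add {q} — q (Runner) has q→k.
A2: add {m} — m (Runner) has m→q.
A3 = A2; e.g. l (Runner) has no edge into A2. Fixed point.
From m, successor q is in the attractor (rank 1); the other successors p, s are not.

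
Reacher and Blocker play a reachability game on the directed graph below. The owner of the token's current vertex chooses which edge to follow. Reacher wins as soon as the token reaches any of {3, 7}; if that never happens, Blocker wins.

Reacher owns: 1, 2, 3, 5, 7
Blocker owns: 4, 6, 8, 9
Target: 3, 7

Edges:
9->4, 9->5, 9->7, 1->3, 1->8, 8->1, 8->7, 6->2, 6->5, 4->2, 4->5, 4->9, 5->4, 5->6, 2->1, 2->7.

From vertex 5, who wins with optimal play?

A0 = {3, 7}
A1: add {1, 2} — 1 (Reacher) has 1→3; 2 (Reacher) has 2→7.
A2: add {8} — 8 (Blocker): all of {1, 7} already in.
A3 = A2; e.g. 4 (Blocker) can still go to 5. Fixed point.
5 never enters the attractor, so Blocker can avoid the target forever.

Blocker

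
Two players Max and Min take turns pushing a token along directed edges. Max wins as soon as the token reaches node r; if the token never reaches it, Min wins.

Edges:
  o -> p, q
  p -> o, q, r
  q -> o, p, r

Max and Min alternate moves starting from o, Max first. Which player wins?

Min

Track states (vertex, player-to-move).
A0 = {(r,Max), (r,Min)}
A1: add {(p,Max), (q,Max)}.
A2: add {(o,Min)}.
A3 = A2; e.g. (o,Max) stays out. (o,Max) never enters ⇒ Min avoids the target.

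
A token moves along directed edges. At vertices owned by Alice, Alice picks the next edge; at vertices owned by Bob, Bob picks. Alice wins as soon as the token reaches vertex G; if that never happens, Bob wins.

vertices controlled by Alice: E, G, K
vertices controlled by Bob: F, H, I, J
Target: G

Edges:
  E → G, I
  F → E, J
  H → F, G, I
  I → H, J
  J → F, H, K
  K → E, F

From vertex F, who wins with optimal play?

Bob

A0 = {G}
A1: add {E} — E (Alice) has E→G.
A2: add {K} — K (Alice) has K→E.
A3 = A2; e.g. F (Bob) can still go to J. Fixed point.
F never enters the attractor, so Bob can avoid the target forever.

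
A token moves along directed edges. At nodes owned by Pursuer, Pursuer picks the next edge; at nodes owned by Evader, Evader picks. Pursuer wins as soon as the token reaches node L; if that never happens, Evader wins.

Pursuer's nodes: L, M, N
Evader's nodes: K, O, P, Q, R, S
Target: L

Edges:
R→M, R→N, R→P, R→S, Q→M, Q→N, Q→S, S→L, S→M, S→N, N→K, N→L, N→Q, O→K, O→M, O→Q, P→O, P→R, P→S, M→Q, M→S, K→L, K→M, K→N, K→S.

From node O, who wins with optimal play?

Evader

A0 = {L}
A1: add {N} — N (Pursuer) has N→L.
A2 = A1; e.g. K (Evader) can still go to M. Fixed point.
O never enters the attractor, so Evader can avoid the target forever.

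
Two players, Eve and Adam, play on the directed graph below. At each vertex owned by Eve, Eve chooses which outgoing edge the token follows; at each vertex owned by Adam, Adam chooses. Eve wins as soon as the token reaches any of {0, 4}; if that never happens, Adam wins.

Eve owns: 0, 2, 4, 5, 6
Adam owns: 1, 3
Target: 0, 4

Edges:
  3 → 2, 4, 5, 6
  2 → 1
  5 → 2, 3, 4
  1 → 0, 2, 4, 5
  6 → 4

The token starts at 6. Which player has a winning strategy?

A0 = {0, 4}
A1: add {5, 6} — 5 (Eve) has 5→4; 6 (Eve) has 6→4.
A2 = A1; e.g. 1 (Adam) can still go to 2. Fixed point.
6 ∈ A1, so Eve can force the target.

Eve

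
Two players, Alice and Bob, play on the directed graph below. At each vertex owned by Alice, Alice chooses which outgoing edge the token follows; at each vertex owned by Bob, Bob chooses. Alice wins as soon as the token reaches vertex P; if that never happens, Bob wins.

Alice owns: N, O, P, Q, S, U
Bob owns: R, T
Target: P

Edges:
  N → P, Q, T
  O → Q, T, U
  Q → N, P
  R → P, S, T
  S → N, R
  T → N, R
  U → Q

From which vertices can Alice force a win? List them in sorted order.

A0 = {P}
A1: add {N, Q} — N (Alice) has N→P; Q (Alice) has Q→P.
A2: add {O, S, U} — O (Alice) has O→Q; S (Alice) has S→N; U (Alice) has U→Q.
A3 = A2; e.g. R (Bob) can still go to T. Fixed point.
Alice's winning region = {N, O, P, Q, S, U}.

N, O, P, Q, S, U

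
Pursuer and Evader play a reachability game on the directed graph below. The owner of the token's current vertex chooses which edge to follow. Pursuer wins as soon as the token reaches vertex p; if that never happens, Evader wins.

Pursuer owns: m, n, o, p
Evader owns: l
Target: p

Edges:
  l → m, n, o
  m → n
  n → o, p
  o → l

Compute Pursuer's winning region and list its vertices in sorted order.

m, n, p

A0 = {p}
A1: add {n} — n (Pursuer) has n→p.
A2: add {m} — m (Pursuer) has m→n.
A3 = A2; e.g. l (Evader) can still go to o. Fixed point.
Pursuer's winning region = {m, n, p}.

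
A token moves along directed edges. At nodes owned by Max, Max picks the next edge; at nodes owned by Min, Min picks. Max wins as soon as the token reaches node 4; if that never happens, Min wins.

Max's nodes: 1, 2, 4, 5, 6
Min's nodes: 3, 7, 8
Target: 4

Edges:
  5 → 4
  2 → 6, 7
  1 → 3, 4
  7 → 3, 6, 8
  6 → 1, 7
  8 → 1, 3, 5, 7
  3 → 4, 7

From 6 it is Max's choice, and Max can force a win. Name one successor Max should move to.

A0 = {4}
A1: add {1, 5} — 1 (Max) has 1→4; 5 (Max) has 5→4.
A2: add {6} — 6 (Max) has 6→1.
A3: add {2} — 2 (Max) has 2→6.
A4 = A3; e.g. 3 (Min) can still go to 7. Fixed point.
From 6, successor 1 is in the attractor (rank 1); the other successor 7 is not.

1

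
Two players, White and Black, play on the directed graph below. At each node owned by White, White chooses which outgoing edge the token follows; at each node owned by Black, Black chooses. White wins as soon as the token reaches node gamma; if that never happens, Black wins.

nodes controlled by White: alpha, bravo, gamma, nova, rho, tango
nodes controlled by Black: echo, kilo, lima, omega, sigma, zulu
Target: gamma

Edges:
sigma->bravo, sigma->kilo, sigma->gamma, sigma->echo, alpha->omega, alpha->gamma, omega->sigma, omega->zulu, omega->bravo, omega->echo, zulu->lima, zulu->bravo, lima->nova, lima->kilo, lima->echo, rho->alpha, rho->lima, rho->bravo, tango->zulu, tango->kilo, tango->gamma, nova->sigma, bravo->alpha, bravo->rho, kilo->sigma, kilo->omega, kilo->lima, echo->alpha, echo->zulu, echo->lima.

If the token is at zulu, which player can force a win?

A0 = {gamma}
A1: add {alpha, tango} — alpha (White) has alpha→gamma; tango (White) has tango→gamma.
A2: add {bravo, rho} — rho (White) has rho→alpha; bravo (White) has bravo→alpha.
A3 = A2; e.g. sigma (Black) can still go to kilo. Fixed point.
zulu never enters the attractor, so Black can avoid the target forever.

Black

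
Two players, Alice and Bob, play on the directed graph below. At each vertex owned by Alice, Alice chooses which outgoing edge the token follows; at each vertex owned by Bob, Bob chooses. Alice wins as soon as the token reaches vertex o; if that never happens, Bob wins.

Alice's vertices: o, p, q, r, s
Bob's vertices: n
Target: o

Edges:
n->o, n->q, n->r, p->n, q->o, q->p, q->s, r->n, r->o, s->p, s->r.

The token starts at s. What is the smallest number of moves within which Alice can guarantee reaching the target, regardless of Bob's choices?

A0 = {o}
A1: add {q, r} — q (Alice) has q→o; r (Alice) has r→o.
A2: add {n, s} — n (Bob): all of {o, q, r} already in; s (Alice) has s→r.
s enters the attractor at level 2, so Alice can force the target in 2 moves from there.

2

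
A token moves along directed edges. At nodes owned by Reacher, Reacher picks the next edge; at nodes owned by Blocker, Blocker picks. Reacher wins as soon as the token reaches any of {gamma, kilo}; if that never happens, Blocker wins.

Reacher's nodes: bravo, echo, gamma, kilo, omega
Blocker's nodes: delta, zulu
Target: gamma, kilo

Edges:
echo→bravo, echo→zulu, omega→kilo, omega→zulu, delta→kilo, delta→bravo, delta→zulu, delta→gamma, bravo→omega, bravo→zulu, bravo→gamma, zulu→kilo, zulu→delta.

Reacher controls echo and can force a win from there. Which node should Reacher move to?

bravo

A0 = {gamma, kilo}
A1: add {bravo, omega} — omega (Reacher) has omega→kilo; bravo (Reacher) has bravo→gamma.
A2: add {echo} — echo (Reacher) has echo→bravo.
A3 = A2; e.g. delta (Blocker) can still go to zulu. Fixed point.
From echo, successor bravo is in the attractor (rank 1); the other successor zulu is not.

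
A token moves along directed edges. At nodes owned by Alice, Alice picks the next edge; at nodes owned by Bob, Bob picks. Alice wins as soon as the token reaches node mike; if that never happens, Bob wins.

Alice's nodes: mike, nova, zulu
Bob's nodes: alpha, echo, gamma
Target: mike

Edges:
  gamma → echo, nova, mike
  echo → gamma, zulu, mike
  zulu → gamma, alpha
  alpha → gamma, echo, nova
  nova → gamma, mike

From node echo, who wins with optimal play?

Bob

A0 = {mike}
A1: add {nova} — nova (Alice) has nova→mike.
A2 = A1; e.g. gamma (Bob) can still go to echo. Fixed point.
echo never enters the attractor, so Bob can avoid the target forever.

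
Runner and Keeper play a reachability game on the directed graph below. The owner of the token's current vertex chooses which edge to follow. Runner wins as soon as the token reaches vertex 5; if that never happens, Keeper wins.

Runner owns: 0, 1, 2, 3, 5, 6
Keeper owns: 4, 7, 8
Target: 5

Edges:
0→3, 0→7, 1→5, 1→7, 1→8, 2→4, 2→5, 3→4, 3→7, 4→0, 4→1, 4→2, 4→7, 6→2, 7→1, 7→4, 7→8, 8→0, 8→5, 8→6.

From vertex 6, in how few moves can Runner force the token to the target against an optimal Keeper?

A0 = {5}
A1: add {1, 2} — 1 (Runner) has 1→5; 2 (Runner) has 2→5.
A2: add {6} — 6 (Runner) has 6→2.
A3 = A2; e.g. 0 (Runner) has no edge into A2. Fixed point.
6 enters the attractor at level 2, so Runner can force the target in 2 moves from there.

2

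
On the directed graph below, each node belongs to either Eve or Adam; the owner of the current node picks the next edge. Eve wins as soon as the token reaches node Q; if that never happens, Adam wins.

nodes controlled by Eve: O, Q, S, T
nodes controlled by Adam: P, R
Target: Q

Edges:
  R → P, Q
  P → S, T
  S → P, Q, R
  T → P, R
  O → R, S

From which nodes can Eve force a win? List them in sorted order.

O, Q, S

A0 = {Q}
A1: add {S} — S (Eve) has S→Q.
A2: add {O} — O (Eve) has O→S.
A3 = A2; e.g. P (Adam) can still go to T. Fixed point.
Eve's winning region = {O, Q, S}.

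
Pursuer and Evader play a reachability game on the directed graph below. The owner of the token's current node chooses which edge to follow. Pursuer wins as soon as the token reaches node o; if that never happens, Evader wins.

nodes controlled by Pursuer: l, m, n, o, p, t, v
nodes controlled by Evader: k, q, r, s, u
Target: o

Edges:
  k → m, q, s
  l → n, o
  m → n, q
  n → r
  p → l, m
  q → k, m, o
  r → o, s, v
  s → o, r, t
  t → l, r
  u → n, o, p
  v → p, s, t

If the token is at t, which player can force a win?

A0 = {o}
A1: add {l} — l (Pursuer) has l→o.
A2: add {p, t} — p (Pursuer) has p→l; t (Pursuer) has t→l.
t ∈ A2, so Pursuer can force the target.

Pursuer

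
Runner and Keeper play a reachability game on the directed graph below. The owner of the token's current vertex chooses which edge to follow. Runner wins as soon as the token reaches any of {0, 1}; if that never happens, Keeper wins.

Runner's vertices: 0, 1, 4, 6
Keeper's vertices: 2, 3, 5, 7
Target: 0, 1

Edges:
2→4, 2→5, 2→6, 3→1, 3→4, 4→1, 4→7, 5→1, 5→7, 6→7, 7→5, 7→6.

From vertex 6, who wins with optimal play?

Keeper

A0 = {0, 1}
A1: add {4} — 4 (Runner) has 4→1.
A2: add {3} — 3 (Keeper): all of {1, 4} already in.
A3 = A2; e.g. 2 (Keeper) can still go to 5. Fixed point.
6 never enters the attractor, so Keeper can avoid the target forever.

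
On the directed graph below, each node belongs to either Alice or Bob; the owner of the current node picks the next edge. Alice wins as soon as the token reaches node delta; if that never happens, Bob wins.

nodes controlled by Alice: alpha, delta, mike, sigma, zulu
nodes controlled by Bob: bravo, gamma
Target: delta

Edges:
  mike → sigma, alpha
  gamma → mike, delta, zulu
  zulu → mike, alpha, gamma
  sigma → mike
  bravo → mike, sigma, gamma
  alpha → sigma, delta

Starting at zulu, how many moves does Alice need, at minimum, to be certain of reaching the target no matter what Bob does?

A0 = {delta}
A1: add {alpha} — alpha (Alice) has alpha→delta.
A2: add {mike, zulu} — mike (Alice) has mike→alpha; zulu (Alice) has zulu→alpha.
zulu enters the attractor at level 2, so Alice can force the target in 2 moves from there.

2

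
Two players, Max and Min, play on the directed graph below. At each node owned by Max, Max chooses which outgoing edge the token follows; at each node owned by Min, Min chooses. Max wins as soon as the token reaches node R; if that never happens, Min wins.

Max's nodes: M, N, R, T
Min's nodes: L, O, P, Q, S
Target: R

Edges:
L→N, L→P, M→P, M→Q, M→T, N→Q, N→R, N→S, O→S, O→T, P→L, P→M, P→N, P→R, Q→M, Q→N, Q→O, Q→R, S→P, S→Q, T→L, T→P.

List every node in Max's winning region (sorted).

A0 = {R}
A1: add {N} — N (Max) has N→R.
A2 = A1; e.g. L (Min) can still go to P. Fixed point.
Max's winning region = {N, R}.

N, R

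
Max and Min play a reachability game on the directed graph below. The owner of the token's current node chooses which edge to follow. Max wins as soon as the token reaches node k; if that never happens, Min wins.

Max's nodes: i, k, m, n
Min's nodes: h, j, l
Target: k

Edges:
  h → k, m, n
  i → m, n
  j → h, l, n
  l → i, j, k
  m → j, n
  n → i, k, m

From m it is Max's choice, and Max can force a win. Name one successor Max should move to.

n

A0 = {k}
A1: add {n} — n (Max) has n→k.
A2: add {i, m} — i (Max) has i→n; m (Max) has m→n.
A3: add {h} — h (Min): all of {k, m, n} already in.
A4 = A3; e.g. j (Min) can still go to l. Fixed point.
From m, successor n is in the attractor (rank 1); the other successor j is not.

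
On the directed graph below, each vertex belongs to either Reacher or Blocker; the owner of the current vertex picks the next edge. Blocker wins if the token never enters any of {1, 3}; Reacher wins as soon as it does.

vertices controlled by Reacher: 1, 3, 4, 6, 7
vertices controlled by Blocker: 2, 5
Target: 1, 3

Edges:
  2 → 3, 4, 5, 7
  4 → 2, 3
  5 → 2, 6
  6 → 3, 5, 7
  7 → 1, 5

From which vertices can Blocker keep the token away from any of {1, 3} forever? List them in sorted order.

2, 5

A0 = {1, 3}
A1: add {4, 6, 7} — 4 (Reacher) has 4→3; 6 (Reacher) has 6→3; 7 (Reacher) has 7→1.
A2 = A1; e.g. 2 (Blocker) can still go to 5. Fixed point.
Reacher's attractor = {1, 3, 4, 6, 7}; Blocker avoids the target exactly from the complement.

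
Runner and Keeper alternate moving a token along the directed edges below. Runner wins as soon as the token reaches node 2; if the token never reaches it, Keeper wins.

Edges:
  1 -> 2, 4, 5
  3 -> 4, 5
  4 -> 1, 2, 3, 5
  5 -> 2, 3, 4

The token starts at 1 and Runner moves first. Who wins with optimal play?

Track states (vertex, player-to-move).
A0 = {(2,Runner), (2,Keeper)}
A1: add {(1,Runner), (4,Runner), (5,Runner)}.
(1,Runner) ∈ A1 ⇒ Runner forces the target.

Runner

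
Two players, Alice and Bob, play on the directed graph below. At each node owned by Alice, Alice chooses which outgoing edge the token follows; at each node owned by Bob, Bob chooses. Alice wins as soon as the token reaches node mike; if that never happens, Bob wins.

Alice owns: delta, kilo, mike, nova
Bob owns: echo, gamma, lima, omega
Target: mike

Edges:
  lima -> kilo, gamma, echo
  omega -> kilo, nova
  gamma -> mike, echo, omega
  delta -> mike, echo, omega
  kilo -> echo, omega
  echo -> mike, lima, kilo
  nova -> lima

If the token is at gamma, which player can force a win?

A0 = {mike}
A1: add {delta} — delta (Alice) has delta→mike.
A2 = A1; e.g. lima (Bob) can still go to kilo. Fixed point.
gamma never enters the attractor, so Bob can avoid the target forever.

Bob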